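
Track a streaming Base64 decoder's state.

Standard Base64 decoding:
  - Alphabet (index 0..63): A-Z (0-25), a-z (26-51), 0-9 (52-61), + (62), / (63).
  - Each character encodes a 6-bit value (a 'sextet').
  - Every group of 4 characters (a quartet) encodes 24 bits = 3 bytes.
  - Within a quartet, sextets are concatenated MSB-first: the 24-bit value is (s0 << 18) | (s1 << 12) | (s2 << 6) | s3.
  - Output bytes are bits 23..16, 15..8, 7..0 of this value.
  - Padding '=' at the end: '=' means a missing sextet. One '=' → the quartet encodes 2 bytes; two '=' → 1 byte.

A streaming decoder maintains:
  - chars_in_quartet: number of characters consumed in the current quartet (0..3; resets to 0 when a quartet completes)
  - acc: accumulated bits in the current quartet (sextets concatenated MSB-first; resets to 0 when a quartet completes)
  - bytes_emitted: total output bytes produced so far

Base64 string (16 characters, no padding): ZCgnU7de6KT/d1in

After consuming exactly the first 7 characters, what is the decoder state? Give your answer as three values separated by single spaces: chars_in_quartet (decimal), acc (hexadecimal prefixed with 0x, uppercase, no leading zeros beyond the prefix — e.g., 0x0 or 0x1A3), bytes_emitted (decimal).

Answer: 3 0x14EDD 3

Derivation:
After char 0 ('Z'=25): chars_in_quartet=1 acc=0x19 bytes_emitted=0
After char 1 ('C'=2): chars_in_quartet=2 acc=0x642 bytes_emitted=0
After char 2 ('g'=32): chars_in_quartet=3 acc=0x190A0 bytes_emitted=0
After char 3 ('n'=39): chars_in_quartet=4 acc=0x642827 -> emit 64 28 27, reset; bytes_emitted=3
After char 4 ('U'=20): chars_in_quartet=1 acc=0x14 bytes_emitted=3
After char 5 ('7'=59): chars_in_quartet=2 acc=0x53B bytes_emitted=3
After char 6 ('d'=29): chars_in_quartet=3 acc=0x14EDD bytes_emitted=3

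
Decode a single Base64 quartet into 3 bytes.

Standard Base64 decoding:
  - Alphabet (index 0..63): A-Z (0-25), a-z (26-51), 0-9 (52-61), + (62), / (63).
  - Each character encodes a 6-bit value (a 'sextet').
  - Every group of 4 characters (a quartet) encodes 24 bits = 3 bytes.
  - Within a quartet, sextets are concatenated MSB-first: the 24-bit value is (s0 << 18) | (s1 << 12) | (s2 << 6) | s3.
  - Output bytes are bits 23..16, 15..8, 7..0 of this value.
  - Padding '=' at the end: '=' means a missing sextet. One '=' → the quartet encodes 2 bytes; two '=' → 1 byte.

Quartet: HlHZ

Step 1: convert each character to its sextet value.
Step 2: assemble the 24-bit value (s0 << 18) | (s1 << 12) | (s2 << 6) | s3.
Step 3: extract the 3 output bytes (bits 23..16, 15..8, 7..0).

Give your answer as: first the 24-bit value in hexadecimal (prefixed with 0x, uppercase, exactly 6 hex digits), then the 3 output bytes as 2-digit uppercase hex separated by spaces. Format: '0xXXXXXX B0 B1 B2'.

Answer: 0x1E51D9 1E 51 D9

Derivation:
Sextets: H=7, l=37, H=7, Z=25
24-bit: (7<<18) | (37<<12) | (7<<6) | 25
      = 0x1C0000 | 0x025000 | 0x0001C0 | 0x000019
      = 0x1E51D9
Bytes: (v>>16)&0xFF=1E, (v>>8)&0xFF=51, v&0xFF=D9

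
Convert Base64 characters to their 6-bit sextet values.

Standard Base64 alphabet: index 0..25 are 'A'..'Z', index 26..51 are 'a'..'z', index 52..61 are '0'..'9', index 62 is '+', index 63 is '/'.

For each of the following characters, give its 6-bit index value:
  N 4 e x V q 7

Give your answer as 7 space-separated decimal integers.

'N': A..Z range, ord('N') − ord('A') = 13
'4': 0..9 range, 52 + ord('4') − ord('0') = 56
'e': a..z range, 26 + ord('e') − ord('a') = 30
'x': a..z range, 26 + ord('x') − ord('a') = 49
'V': A..Z range, ord('V') − ord('A') = 21
'q': a..z range, 26 + ord('q') − ord('a') = 42
'7': 0..9 range, 52 + ord('7') − ord('0') = 59

Answer: 13 56 30 49 21 42 59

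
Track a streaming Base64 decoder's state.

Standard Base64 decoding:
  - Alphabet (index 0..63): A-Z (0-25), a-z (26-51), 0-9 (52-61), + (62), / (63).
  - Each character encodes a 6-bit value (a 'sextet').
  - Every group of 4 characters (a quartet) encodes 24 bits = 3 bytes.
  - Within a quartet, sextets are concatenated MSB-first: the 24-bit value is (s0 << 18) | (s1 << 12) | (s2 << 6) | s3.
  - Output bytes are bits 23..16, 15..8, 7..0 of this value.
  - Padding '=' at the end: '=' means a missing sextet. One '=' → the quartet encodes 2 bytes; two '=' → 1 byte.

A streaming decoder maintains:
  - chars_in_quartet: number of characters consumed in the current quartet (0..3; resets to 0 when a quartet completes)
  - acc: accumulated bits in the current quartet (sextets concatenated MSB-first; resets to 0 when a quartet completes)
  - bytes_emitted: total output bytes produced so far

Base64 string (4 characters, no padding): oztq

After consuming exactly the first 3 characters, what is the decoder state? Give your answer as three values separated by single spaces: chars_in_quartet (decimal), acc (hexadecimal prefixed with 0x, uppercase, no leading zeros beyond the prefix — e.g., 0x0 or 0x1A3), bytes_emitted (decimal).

After char 0 ('o'=40): chars_in_quartet=1 acc=0x28 bytes_emitted=0
After char 1 ('z'=51): chars_in_quartet=2 acc=0xA33 bytes_emitted=0
After char 2 ('t'=45): chars_in_quartet=3 acc=0x28CED bytes_emitted=0

Answer: 3 0x28CED 0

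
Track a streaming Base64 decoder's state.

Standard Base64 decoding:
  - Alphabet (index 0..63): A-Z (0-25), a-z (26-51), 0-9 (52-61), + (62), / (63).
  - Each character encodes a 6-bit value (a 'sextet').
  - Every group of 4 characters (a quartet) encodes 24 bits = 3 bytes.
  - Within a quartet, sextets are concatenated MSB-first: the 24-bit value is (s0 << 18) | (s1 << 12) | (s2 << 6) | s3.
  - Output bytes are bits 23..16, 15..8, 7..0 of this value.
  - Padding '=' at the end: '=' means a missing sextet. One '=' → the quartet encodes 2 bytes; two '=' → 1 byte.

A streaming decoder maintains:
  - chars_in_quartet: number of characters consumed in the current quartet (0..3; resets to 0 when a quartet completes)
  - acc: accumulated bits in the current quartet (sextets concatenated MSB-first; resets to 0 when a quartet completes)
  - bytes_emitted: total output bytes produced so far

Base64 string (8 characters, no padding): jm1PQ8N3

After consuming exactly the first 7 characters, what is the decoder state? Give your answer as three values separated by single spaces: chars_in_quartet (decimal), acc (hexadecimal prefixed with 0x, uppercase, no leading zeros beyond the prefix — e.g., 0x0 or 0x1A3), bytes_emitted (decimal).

Answer: 3 0x10F0D 3

Derivation:
After char 0 ('j'=35): chars_in_quartet=1 acc=0x23 bytes_emitted=0
After char 1 ('m'=38): chars_in_quartet=2 acc=0x8E6 bytes_emitted=0
After char 2 ('1'=53): chars_in_quartet=3 acc=0x239B5 bytes_emitted=0
After char 3 ('P'=15): chars_in_quartet=4 acc=0x8E6D4F -> emit 8E 6D 4F, reset; bytes_emitted=3
After char 4 ('Q'=16): chars_in_quartet=1 acc=0x10 bytes_emitted=3
After char 5 ('8'=60): chars_in_quartet=2 acc=0x43C bytes_emitted=3
After char 6 ('N'=13): chars_in_quartet=3 acc=0x10F0D bytes_emitted=3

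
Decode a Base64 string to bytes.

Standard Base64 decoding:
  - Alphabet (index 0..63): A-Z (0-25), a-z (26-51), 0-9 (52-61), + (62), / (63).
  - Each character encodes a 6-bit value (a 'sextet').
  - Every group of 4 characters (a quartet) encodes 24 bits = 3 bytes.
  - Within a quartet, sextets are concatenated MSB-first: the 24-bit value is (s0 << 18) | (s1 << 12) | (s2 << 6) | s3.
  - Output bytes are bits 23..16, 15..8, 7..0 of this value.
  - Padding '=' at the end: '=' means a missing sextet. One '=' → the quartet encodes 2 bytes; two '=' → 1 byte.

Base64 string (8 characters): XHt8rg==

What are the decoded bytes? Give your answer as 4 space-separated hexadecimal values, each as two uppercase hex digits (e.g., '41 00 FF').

After char 0 ('X'=23): chars_in_quartet=1 acc=0x17 bytes_emitted=0
After char 1 ('H'=7): chars_in_quartet=2 acc=0x5C7 bytes_emitted=0
After char 2 ('t'=45): chars_in_quartet=3 acc=0x171ED bytes_emitted=0
After char 3 ('8'=60): chars_in_quartet=4 acc=0x5C7B7C -> emit 5C 7B 7C, reset; bytes_emitted=3
After char 4 ('r'=43): chars_in_quartet=1 acc=0x2B bytes_emitted=3
After char 5 ('g'=32): chars_in_quartet=2 acc=0xAE0 bytes_emitted=3
Padding '==': partial quartet acc=0xAE0 -> emit AE; bytes_emitted=4

Answer: 5C 7B 7C AE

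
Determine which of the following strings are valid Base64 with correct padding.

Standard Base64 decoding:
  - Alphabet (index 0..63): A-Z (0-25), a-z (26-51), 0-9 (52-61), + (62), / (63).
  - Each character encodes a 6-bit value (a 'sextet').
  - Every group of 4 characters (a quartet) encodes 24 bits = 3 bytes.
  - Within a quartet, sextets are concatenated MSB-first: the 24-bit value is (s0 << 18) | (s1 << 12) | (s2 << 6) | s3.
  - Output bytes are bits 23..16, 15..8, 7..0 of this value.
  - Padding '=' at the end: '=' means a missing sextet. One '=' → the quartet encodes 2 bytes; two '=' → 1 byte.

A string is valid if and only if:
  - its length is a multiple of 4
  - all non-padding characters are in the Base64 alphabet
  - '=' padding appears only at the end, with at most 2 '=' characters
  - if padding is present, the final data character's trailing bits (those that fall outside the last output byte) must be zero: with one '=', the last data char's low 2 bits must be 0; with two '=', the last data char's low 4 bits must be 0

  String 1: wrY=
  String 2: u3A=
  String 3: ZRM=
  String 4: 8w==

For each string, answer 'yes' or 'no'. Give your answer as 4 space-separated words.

Answer: yes yes yes yes

Derivation:
String 1: 'wrY=' → valid
String 2: 'u3A=' → valid
String 3: 'ZRM=' → valid
String 4: '8w==' → valid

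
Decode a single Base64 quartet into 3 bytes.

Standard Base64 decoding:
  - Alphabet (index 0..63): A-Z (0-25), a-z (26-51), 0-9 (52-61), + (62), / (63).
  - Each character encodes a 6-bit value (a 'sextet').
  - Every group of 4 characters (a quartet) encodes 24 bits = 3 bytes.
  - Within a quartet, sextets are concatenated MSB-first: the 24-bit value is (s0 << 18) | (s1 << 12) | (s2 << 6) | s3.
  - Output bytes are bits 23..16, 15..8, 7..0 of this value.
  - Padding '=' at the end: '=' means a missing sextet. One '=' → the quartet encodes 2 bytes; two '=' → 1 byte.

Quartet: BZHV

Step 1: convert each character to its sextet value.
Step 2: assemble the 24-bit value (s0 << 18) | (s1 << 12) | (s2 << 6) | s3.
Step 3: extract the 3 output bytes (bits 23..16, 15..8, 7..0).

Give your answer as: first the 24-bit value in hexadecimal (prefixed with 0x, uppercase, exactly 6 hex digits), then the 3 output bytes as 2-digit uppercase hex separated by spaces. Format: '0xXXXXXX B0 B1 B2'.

Sextets: B=1, Z=25, H=7, V=21
24-bit: (1<<18) | (25<<12) | (7<<6) | 21
      = 0x040000 | 0x019000 | 0x0001C0 | 0x000015
      = 0x0591D5
Bytes: (v>>16)&0xFF=05, (v>>8)&0xFF=91, v&0xFF=D5

Answer: 0x0591D5 05 91 D5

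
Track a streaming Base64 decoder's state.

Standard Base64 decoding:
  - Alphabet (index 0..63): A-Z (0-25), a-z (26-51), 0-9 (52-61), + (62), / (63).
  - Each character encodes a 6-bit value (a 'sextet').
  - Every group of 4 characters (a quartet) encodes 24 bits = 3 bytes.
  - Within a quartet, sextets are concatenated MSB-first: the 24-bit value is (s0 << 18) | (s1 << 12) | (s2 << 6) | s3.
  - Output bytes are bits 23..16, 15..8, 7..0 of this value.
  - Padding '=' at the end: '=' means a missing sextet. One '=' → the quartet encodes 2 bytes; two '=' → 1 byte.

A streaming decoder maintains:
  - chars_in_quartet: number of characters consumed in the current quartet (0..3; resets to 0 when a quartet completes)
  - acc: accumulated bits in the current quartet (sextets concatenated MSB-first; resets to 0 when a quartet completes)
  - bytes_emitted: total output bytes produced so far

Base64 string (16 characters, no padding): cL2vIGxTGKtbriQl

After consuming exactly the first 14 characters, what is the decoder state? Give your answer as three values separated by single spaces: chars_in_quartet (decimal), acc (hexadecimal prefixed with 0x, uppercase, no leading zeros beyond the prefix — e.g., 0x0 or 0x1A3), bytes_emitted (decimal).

After char 0 ('c'=28): chars_in_quartet=1 acc=0x1C bytes_emitted=0
After char 1 ('L'=11): chars_in_quartet=2 acc=0x70B bytes_emitted=0
After char 2 ('2'=54): chars_in_quartet=3 acc=0x1C2F6 bytes_emitted=0
After char 3 ('v'=47): chars_in_quartet=4 acc=0x70BDAF -> emit 70 BD AF, reset; bytes_emitted=3
After char 4 ('I'=8): chars_in_quartet=1 acc=0x8 bytes_emitted=3
After char 5 ('G'=6): chars_in_quartet=2 acc=0x206 bytes_emitted=3
After char 6 ('x'=49): chars_in_quartet=3 acc=0x81B1 bytes_emitted=3
After char 7 ('T'=19): chars_in_quartet=4 acc=0x206C53 -> emit 20 6C 53, reset; bytes_emitted=6
After char 8 ('G'=6): chars_in_quartet=1 acc=0x6 bytes_emitted=6
After char 9 ('K'=10): chars_in_quartet=2 acc=0x18A bytes_emitted=6
After char 10 ('t'=45): chars_in_quartet=3 acc=0x62AD bytes_emitted=6
After char 11 ('b'=27): chars_in_quartet=4 acc=0x18AB5B -> emit 18 AB 5B, reset; bytes_emitted=9
After char 12 ('r'=43): chars_in_quartet=1 acc=0x2B bytes_emitted=9
After char 13 ('i'=34): chars_in_quartet=2 acc=0xAE2 bytes_emitted=9

Answer: 2 0xAE2 9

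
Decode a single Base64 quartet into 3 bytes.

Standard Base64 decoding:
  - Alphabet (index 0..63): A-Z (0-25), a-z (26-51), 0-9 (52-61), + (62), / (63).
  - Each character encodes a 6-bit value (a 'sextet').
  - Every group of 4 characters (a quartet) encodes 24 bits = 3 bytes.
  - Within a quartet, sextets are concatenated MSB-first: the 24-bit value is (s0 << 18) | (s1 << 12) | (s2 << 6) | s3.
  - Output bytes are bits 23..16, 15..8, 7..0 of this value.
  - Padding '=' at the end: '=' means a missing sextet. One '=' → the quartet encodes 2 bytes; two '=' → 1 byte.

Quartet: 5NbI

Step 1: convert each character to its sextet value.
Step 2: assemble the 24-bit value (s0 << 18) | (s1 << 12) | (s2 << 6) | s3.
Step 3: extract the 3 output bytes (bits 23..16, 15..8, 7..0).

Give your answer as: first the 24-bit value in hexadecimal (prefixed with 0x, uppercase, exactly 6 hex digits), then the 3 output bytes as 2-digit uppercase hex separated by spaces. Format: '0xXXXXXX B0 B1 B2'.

Sextets: 5=57, N=13, b=27, I=8
24-bit: (57<<18) | (13<<12) | (27<<6) | 8
      = 0xE40000 | 0x00D000 | 0x0006C0 | 0x000008
      = 0xE4D6C8
Bytes: (v>>16)&0xFF=E4, (v>>8)&0xFF=D6, v&0xFF=C8

Answer: 0xE4D6C8 E4 D6 C8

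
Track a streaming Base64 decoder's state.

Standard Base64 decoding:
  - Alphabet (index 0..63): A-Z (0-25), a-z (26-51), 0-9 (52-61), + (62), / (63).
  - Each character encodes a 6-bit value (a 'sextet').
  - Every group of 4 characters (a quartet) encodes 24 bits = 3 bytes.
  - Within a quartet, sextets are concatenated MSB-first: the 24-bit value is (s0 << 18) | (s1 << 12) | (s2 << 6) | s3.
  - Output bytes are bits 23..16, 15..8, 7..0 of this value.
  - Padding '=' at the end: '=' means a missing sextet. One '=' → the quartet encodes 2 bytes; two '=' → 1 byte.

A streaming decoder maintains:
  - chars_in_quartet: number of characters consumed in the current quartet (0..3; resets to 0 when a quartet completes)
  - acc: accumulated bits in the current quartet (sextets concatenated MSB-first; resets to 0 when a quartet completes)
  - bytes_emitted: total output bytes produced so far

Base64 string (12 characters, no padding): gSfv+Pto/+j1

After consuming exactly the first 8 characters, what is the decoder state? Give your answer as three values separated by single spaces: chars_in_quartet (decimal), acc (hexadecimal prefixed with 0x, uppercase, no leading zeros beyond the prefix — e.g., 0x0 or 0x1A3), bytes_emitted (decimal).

Answer: 0 0x0 6

Derivation:
After char 0 ('g'=32): chars_in_quartet=1 acc=0x20 bytes_emitted=0
After char 1 ('S'=18): chars_in_quartet=2 acc=0x812 bytes_emitted=0
After char 2 ('f'=31): chars_in_quartet=3 acc=0x2049F bytes_emitted=0
After char 3 ('v'=47): chars_in_quartet=4 acc=0x8127EF -> emit 81 27 EF, reset; bytes_emitted=3
After char 4 ('+'=62): chars_in_quartet=1 acc=0x3E bytes_emitted=3
After char 5 ('P'=15): chars_in_quartet=2 acc=0xF8F bytes_emitted=3
After char 6 ('t'=45): chars_in_quartet=3 acc=0x3E3ED bytes_emitted=3
After char 7 ('o'=40): chars_in_quartet=4 acc=0xF8FB68 -> emit F8 FB 68, reset; bytes_emitted=6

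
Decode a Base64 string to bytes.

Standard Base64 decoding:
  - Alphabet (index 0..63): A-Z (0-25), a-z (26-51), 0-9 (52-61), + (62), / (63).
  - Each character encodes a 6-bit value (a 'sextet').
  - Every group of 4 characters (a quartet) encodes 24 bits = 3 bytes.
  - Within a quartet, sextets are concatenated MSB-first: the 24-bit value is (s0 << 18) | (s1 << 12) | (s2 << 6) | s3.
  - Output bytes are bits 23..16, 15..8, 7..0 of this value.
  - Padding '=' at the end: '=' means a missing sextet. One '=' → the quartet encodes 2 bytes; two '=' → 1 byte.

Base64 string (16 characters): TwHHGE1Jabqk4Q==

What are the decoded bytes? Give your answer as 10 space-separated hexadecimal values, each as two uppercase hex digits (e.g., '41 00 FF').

Answer: 4F 01 C7 18 4D 49 69 BA A4 E1

Derivation:
After char 0 ('T'=19): chars_in_quartet=1 acc=0x13 bytes_emitted=0
After char 1 ('w'=48): chars_in_quartet=2 acc=0x4F0 bytes_emitted=0
After char 2 ('H'=7): chars_in_quartet=3 acc=0x13C07 bytes_emitted=0
After char 3 ('H'=7): chars_in_quartet=4 acc=0x4F01C7 -> emit 4F 01 C7, reset; bytes_emitted=3
After char 4 ('G'=6): chars_in_quartet=1 acc=0x6 bytes_emitted=3
After char 5 ('E'=4): chars_in_quartet=2 acc=0x184 bytes_emitted=3
After char 6 ('1'=53): chars_in_quartet=3 acc=0x6135 bytes_emitted=3
After char 7 ('J'=9): chars_in_quartet=4 acc=0x184D49 -> emit 18 4D 49, reset; bytes_emitted=6
After char 8 ('a'=26): chars_in_quartet=1 acc=0x1A bytes_emitted=6
After char 9 ('b'=27): chars_in_quartet=2 acc=0x69B bytes_emitted=6
After char 10 ('q'=42): chars_in_quartet=3 acc=0x1A6EA bytes_emitted=6
After char 11 ('k'=36): chars_in_quartet=4 acc=0x69BAA4 -> emit 69 BA A4, reset; bytes_emitted=9
After char 12 ('4'=56): chars_in_quartet=1 acc=0x38 bytes_emitted=9
After char 13 ('Q'=16): chars_in_quartet=2 acc=0xE10 bytes_emitted=9
Padding '==': partial quartet acc=0xE10 -> emit E1; bytes_emitted=10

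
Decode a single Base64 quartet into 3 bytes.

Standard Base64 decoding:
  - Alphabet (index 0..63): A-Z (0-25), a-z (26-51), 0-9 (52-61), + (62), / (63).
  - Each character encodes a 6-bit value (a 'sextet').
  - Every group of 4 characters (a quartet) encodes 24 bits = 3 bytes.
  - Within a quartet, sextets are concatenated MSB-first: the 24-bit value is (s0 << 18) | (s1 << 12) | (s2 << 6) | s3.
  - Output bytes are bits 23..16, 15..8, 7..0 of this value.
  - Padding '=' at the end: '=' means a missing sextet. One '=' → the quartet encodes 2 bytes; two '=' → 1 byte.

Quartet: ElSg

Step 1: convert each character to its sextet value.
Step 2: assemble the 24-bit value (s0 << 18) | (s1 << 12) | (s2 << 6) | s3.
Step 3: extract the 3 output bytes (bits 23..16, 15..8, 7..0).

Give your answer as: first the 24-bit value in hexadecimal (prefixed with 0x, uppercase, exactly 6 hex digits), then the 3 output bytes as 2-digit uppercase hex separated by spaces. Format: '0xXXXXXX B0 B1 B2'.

Answer: 0x1254A0 12 54 A0

Derivation:
Sextets: E=4, l=37, S=18, g=32
24-bit: (4<<18) | (37<<12) | (18<<6) | 32
      = 0x100000 | 0x025000 | 0x000480 | 0x000020
      = 0x1254A0
Bytes: (v>>16)&0xFF=12, (v>>8)&0xFF=54, v&0xFF=A0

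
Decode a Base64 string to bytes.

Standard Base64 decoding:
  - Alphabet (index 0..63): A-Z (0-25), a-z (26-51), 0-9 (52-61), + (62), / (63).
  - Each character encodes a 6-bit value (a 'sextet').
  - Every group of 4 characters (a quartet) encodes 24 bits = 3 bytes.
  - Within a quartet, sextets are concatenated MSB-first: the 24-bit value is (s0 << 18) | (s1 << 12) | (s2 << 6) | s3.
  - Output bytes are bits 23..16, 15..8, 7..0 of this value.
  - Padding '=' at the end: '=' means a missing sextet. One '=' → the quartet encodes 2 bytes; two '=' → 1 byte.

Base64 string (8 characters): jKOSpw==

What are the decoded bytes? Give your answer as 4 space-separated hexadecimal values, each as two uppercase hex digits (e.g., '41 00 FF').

After char 0 ('j'=35): chars_in_quartet=1 acc=0x23 bytes_emitted=0
After char 1 ('K'=10): chars_in_quartet=2 acc=0x8CA bytes_emitted=0
After char 2 ('O'=14): chars_in_quartet=3 acc=0x2328E bytes_emitted=0
After char 3 ('S'=18): chars_in_quartet=4 acc=0x8CA392 -> emit 8C A3 92, reset; bytes_emitted=3
After char 4 ('p'=41): chars_in_quartet=1 acc=0x29 bytes_emitted=3
After char 5 ('w'=48): chars_in_quartet=2 acc=0xA70 bytes_emitted=3
Padding '==': partial quartet acc=0xA70 -> emit A7; bytes_emitted=4

Answer: 8C A3 92 A7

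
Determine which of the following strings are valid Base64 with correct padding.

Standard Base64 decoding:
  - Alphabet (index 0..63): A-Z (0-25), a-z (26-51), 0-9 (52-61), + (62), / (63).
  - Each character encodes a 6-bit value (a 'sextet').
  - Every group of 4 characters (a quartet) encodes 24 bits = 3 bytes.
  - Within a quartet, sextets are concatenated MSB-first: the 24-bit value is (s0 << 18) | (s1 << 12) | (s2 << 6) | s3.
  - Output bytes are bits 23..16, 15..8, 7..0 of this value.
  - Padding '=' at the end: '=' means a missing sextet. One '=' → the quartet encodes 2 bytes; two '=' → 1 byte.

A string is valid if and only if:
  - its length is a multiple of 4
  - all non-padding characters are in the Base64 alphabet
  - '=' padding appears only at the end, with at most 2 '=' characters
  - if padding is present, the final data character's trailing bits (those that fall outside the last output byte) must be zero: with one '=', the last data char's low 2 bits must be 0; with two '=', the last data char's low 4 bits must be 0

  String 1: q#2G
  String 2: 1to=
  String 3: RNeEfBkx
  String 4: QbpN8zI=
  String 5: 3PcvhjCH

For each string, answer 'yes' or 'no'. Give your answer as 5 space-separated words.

String 1: 'q#2G' → invalid (bad char(s): ['#'])
String 2: '1to=' → valid
String 3: 'RNeEfBkx' → valid
String 4: 'QbpN8zI=' → valid
String 5: '3PcvhjCH' → valid

Answer: no yes yes yes yes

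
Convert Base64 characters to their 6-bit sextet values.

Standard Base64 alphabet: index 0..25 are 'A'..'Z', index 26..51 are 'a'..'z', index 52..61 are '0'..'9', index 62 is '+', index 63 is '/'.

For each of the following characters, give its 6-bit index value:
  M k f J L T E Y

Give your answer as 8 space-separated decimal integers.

'M': A..Z range, ord('M') − ord('A') = 12
'k': a..z range, 26 + ord('k') − ord('a') = 36
'f': a..z range, 26 + ord('f') − ord('a') = 31
'J': A..Z range, ord('J') − ord('A') = 9
'L': A..Z range, ord('L') − ord('A') = 11
'T': A..Z range, ord('T') − ord('A') = 19
'E': A..Z range, ord('E') − ord('A') = 4
'Y': A..Z range, ord('Y') − ord('A') = 24

Answer: 12 36 31 9 11 19 4 24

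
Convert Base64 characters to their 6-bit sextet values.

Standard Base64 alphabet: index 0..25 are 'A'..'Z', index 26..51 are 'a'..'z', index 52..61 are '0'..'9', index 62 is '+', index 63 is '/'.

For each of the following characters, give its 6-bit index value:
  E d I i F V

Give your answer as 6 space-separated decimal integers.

Answer: 4 29 8 34 5 21

Derivation:
'E': A..Z range, ord('E') − ord('A') = 4
'd': a..z range, 26 + ord('d') − ord('a') = 29
'I': A..Z range, ord('I') − ord('A') = 8
'i': a..z range, 26 + ord('i') − ord('a') = 34
'F': A..Z range, ord('F') − ord('A') = 5
'V': A..Z range, ord('V') − ord('A') = 21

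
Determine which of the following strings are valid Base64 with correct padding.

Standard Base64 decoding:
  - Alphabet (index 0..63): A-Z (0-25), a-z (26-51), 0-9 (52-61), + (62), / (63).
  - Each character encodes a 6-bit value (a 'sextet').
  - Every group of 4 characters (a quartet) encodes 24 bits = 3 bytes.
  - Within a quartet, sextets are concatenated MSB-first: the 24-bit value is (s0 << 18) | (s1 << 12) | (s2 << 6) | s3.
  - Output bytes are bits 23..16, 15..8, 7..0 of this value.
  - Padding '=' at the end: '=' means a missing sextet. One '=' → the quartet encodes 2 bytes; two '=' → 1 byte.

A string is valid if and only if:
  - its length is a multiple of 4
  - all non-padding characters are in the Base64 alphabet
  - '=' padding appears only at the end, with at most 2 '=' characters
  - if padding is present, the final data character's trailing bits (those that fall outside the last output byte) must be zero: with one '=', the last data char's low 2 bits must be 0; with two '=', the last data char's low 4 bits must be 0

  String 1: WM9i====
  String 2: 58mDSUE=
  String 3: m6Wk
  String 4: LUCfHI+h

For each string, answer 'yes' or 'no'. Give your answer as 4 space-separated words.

String 1: 'WM9i====' → invalid (4 pad chars (max 2))
String 2: '58mDSUE=' → valid
String 3: 'm6Wk' → valid
String 4: 'LUCfHI+h' → valid

Answer: no yes yes yes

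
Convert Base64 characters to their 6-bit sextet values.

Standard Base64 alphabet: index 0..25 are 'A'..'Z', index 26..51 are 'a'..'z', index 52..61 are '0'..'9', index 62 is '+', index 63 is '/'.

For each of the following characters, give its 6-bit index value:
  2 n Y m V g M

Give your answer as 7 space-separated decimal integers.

'2': 0..9 range, 52 + ord('2') − ord('0') = 54
'n': a..z range, 26 + ord('n') − ord('a') = 39
'Y': A..Z range, ord('Y') − ord('A') = 24
'm': a..z range, 26 + ord('m') − ord('a') = 38
'V': A..Z range, ord('V') − ord('A') = 21
'g': a..z range, 26 + ord('g') − ord('a') = 32
'M': A..Z range, ord('M') − ord('A') = 12

Answer: 54 39 24 38 21 32 12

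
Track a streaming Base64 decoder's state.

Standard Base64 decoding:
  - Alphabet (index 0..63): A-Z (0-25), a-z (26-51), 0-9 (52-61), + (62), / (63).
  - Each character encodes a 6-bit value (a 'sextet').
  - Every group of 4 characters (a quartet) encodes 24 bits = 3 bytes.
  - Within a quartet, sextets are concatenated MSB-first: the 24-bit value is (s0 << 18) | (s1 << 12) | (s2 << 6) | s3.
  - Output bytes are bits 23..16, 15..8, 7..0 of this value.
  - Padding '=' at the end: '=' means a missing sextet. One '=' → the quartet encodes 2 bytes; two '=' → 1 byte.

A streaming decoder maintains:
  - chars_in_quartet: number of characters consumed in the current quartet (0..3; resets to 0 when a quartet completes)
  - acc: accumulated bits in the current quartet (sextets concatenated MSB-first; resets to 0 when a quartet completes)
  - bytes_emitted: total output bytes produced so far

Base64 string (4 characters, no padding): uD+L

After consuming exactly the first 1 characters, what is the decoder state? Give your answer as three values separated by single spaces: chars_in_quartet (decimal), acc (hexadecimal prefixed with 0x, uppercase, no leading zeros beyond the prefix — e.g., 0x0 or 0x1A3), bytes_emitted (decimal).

After char 0 ('u'=46): chars_in_quartet=1 acc=0x2E bytes_emitted=0

Answer: 1 0x2E 0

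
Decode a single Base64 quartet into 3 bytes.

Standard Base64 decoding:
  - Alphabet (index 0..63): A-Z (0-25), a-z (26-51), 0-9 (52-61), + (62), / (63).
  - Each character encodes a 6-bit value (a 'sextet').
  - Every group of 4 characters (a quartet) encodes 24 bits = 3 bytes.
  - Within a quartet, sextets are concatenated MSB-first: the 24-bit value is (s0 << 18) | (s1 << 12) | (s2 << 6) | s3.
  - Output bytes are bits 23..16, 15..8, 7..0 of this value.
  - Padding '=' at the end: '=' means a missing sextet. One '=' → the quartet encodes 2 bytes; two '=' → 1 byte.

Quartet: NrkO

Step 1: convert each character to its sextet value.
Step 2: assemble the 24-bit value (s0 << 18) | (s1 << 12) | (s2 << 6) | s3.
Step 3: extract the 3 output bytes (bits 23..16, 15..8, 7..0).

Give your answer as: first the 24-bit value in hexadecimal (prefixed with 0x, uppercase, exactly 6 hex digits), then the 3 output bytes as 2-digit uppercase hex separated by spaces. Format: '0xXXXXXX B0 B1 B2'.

Sextets: N=13, r=43, k=36, O=14
24-bit: (13<<18) | (43<<12) | (36<<6) | 14
      = 0x340000 | 0x02B000 | 0x000900 | 0x00000E
      = 0x36B90E
Bytes: (v>>16)&0xFF=36, (v>>8)&0xFF=B9, v&0xFF=0E

Answer: 0x36B90E 36 B9 0E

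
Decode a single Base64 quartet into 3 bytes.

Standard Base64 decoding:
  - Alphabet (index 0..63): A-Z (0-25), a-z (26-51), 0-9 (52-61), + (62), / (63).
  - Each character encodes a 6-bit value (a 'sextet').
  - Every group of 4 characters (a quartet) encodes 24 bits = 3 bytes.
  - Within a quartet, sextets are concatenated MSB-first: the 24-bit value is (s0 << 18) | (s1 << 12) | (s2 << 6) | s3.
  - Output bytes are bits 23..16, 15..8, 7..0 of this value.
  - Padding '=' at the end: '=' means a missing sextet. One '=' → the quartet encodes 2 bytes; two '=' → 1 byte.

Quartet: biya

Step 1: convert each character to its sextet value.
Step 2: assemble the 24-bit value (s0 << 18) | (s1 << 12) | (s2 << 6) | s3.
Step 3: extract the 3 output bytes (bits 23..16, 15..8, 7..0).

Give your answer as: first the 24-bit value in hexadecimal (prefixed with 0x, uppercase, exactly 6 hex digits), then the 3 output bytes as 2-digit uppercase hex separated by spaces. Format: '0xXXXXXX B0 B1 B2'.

Answer: 0x6E2C9A 6E 2C 9A

Derivation:
Sextets: b=27, i=34, y=50, a=26
24-bit: (27<<18) | (34<<12) | (50<<6) | 26
      = 0x6C0000 | 0x022000 | 0x000C80 | 0x00001A
      = 0x6E2C9A
Bytes: (v>>16)&0xFF=6E, (v>>8)&0xFF=2C, v&0xFF=9A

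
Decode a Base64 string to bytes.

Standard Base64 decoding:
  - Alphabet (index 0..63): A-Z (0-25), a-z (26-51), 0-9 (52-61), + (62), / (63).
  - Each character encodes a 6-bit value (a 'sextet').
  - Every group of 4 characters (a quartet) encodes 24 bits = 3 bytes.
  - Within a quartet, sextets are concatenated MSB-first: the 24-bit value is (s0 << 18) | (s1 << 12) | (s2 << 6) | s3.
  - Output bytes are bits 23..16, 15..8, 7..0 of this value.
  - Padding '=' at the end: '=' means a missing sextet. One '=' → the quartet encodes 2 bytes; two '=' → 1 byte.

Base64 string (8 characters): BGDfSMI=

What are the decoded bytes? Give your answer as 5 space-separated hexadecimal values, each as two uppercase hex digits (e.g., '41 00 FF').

After char 0 ('B'=1): chars_in_quartet=1 acc=0x1 bytes_emitted=0
After char 1 ('G'=6): chars_in_quartet=2 acc=0x46 bytes_emitted=0
After char 2 ('D'=3): chars_in_quartet=3 acc=0x1183 bytes_emitted=0
After char 3 ('f'=31): chars_in_quartet=4 acc=0x460DF -> emit 04 60 DF, reset; bytes_emitted=3
After char 4 ('S'=18): chars_in_quartet=1 acc=0x12 bytes_emitted=3
After char 5 ('M'=12): chars_in_quartet=2 acc=0x48C bytes_emitted=3
After char 6 ('I'=8): chars_in_quartet=3 acc=0x12308 bytes_emitted=3
Padding '=': partial quartet acc=0x12308 -> emit 48 C2; bytes_emitted=5

Answer: 04 60 DF 48 C2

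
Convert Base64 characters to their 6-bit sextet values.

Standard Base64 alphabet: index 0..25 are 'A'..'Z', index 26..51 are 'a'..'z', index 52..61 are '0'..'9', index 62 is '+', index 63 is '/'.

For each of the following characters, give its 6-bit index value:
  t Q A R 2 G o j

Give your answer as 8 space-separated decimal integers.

Answer: 45 16 0 17 54 6 40 35

Derivation:
't': a..z range, 26 + ord('t') − ord('a') = 45
'Q': A..Z range, ord('Q') − ord('A') = 16
'A': A..Z range, ord('A') − ord('A') = 0
'R': A..Z range, ord('R') − ord('A') = 17
'2': 0..9 range, 52 + ord('2') − ord('0') = 54
'G': A..Z range, ord('G') − ord('A') = 6
'o': a..z range, 26 + ord('o') − ord('a') = 40
'j': a..z range, 26 + ord('j') − ord('a') = 35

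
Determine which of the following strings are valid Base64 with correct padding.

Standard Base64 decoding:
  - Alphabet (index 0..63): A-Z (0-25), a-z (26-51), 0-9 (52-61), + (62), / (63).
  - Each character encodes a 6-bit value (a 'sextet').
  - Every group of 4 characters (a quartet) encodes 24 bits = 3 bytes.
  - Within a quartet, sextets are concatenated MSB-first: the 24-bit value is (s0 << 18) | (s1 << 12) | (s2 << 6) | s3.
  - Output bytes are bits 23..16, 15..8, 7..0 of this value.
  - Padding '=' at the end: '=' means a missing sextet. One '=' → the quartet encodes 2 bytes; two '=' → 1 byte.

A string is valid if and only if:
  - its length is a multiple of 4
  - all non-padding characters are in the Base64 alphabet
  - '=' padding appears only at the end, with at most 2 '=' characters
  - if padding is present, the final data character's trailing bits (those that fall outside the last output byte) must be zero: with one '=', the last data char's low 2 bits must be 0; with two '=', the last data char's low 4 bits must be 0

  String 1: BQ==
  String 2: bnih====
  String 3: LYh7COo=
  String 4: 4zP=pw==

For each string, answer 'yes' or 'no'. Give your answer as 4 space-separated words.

String 1: 'BQ==' → valid
String 2: 'bnih====' → invalid (4 pad chars (max 2))
String 3: 'LYh7COo=' → valid
String 4: '4zP=pw==' → invalid (bad char(s): ['=']; '=' in middle)

Answer: yes no yes no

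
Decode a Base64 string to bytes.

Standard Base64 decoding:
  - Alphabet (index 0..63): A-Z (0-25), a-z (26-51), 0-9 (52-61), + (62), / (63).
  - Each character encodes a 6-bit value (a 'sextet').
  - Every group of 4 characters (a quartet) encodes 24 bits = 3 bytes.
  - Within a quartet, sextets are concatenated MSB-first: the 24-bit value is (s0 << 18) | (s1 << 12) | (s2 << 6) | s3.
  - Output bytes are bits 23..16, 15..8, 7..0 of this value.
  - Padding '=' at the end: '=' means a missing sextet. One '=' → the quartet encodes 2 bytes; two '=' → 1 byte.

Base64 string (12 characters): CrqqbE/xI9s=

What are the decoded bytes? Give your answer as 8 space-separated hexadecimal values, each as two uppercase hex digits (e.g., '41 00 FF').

After char 0 ('C'=2): chars_in_quartet=1 acc=0x2 bytes_emitted=0
After char 1 ('r'=43): chars_in_quartet=2 acc=0xAB bytes_emitted=0
After char 2 ('q'=42): chars_in_quartet=3 acc=0x2AEA bytes_emitted=0
After char 3 ('q'=42): chars_in_quartet=4 acc=0xABAAA -> emit 0A BA AA, reset; bytes_emitted=3
After char 4 ('b'=27): chars_in_quartet=1 acc=0x1B bytes_emitted=3
After char 5 ('E'=4): chars_in_quartet=2 acc=0x6C4 bytes_emitted=3
After char 6 ('/'=63): chars_in_quartet=3 acc=0x1B13F bytes_emitted=3
After char 7 ('x'=49): chars_in_quartet=4 acc=0x6C4FF1 -> emit 6C 4F F1, reset; bytes_emitted=6
After char 8 ('I'=8): chars_in_quartet=1 acc=0x8 bytes_emitted=6
After char 9 ('9'=61): chars_in_quartet=2 acc=0x23D bytes_emitted=6
After char 10 ('s'=44): chars_in_quartet=3 acc=0x8F6C bytes_emitted=6
Padding '=': partial quartet acc=0x8F6C -> emit 23 DB; bytes_emitted=8

Answer: 0A BA AA 6C 4F F1 23 DB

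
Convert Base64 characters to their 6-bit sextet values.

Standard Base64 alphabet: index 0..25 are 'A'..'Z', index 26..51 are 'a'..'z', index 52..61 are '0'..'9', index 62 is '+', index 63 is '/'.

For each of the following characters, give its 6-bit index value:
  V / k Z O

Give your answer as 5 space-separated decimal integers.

Answer: 21 63 36 25 14

Derivation:
'V': A..Z range, ord('V') − ord('A') = 21
'/': index 63
'k': a..z range, 26 + ord('k') − ord('a') = 36
'Z': A..Z range, ord('Z') − ord('A') = 25
'O': A..Z range, ord('O') − ord('A') = 14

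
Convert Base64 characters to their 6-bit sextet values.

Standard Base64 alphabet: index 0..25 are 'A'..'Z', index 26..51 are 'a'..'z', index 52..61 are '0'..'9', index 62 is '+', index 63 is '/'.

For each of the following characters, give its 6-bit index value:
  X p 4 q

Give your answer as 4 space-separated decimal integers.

'X': A..Z range, ord('X') − ord('A') = 23
'p': a..z range, 26 + ord('p') − ord('a') = 41
'4': 0..9 range, 52 + ord('4') − ord('0') = 56
'q': a..z range, 26 + ord('q') − ord('a') = 42

Answer: 23 41 56 42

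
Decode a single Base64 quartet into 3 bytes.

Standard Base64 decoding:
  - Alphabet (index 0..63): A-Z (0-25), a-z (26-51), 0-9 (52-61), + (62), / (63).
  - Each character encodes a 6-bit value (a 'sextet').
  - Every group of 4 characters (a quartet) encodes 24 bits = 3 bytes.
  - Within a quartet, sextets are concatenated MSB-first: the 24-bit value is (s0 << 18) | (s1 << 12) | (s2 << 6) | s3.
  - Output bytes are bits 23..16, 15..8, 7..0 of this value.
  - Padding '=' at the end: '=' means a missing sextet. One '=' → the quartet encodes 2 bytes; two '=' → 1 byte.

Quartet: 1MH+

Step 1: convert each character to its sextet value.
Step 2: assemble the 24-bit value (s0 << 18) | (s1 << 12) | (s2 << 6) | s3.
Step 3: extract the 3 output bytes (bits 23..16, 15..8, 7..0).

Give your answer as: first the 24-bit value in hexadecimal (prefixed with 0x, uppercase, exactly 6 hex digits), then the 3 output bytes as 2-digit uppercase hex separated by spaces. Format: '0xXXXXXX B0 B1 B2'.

Answer: 0xD4C1FE D4 C1 FE

Derivation:
Sextets: 1=53, M=12, H=7, +=62
24-bit: (53<<18) | (12<<12) | (7<<6) | 62
      = 0xD40000 | 0x00C000 | 0x0001C0 | 0x00003E
      = 0xD4C1FE
Bytes: (v>>16)&0xFF=D4, (v>>8)&0xFF=C1, v&0xFF=FE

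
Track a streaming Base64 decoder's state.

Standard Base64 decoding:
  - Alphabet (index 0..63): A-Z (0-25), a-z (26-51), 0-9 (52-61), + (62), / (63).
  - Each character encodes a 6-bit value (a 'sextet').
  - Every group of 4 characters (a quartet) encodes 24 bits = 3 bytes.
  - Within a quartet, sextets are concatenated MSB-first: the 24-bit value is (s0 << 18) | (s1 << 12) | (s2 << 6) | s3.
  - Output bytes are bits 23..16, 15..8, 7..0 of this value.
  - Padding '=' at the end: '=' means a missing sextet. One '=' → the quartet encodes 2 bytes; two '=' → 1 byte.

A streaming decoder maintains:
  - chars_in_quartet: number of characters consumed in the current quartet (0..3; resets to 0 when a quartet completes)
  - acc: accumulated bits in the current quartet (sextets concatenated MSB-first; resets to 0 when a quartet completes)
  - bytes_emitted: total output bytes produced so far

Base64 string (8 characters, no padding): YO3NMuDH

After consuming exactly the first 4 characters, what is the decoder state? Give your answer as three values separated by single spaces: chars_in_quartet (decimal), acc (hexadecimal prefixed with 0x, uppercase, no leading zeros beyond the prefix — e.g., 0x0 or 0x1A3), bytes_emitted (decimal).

Answer: 0 0x0 3

Derivation:
After char 0 ('Y'=24): chars_in_quartet=1 acc=0x18 bytes_emitted=0
After char 1 ('O'=14): chars_in_quartet=2 acc=0x60E bytes_emitted=0
After char 2 ('3'=55): chars_in_quartet=3 acc=0x183B7 bytes_emitted=0
After char 3 ('N'=13): chars_in_quartet=4 acc=0x60EDCD -> emit 60 ED CD, reset; bytes_emitted=3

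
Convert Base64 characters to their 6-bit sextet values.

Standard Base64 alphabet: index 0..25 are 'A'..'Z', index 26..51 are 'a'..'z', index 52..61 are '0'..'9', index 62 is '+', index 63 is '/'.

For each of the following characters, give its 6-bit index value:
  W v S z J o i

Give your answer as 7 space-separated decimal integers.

Answer: 22 47 18 51 9 40 34

Derivation:
'W': A..Z range, ord('W') − ord('A') = 22
'v': a..z range, 26 + ord('v') − ord('a') = 47
'S': A..Z range, ord('S') − ord('A') = 18
'z': a..z range, 26 + ord('z') − ord('a') = 51
'J': A..Z range, ord('J') − ord('A') = 9
'o': a..z range, 26 + ord('o') − ord('a') = 40
'i': a..z range, 26 + ord('i') − ord('a') = 34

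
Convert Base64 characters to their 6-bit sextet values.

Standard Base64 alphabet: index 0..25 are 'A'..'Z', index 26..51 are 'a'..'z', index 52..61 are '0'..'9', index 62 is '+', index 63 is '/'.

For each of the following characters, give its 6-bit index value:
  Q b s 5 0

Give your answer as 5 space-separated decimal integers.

Answer: 16 27 44 57 52

Derivation:
'Q': A..Z range, ord('Q') − ord('A') = 16
'b': a..z range, 26 + ord('b') − ord('a') = 27
's': a..z range, 26 + ord('s') − ord('a') = 44
'5': 0..9 range, 52 + ord('5') − ord('0') = 57
'0': 0..9 range, 52 + ord('0') − ord('0') = 52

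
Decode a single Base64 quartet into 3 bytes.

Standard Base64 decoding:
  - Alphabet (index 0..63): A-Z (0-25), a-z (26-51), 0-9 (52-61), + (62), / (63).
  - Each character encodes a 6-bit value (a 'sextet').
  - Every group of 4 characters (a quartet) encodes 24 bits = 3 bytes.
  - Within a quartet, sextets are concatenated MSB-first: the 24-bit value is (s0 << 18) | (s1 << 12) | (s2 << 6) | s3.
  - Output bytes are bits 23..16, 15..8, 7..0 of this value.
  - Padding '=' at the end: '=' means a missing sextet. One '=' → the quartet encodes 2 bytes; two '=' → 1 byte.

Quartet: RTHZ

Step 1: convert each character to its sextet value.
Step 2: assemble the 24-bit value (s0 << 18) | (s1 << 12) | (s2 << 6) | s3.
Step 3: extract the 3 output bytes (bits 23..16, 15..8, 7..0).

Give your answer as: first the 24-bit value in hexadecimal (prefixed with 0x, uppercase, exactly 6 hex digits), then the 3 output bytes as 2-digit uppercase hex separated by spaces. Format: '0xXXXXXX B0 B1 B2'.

Answer: 0x4531D9 45 31 D9

Derivation:
Sextets: R=17, T=19, H=7, Z=25
24-bit: (17<<18) | (19<<12) | (7<<6) | 25
      = 0x440000 | 0x013000 | 0x0001C0 | 0x000019
      = 0x4531D9
Bytes: (v>>16)&0xFF=45, (v>>8)&0xFF=31, v&0xFF=D9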